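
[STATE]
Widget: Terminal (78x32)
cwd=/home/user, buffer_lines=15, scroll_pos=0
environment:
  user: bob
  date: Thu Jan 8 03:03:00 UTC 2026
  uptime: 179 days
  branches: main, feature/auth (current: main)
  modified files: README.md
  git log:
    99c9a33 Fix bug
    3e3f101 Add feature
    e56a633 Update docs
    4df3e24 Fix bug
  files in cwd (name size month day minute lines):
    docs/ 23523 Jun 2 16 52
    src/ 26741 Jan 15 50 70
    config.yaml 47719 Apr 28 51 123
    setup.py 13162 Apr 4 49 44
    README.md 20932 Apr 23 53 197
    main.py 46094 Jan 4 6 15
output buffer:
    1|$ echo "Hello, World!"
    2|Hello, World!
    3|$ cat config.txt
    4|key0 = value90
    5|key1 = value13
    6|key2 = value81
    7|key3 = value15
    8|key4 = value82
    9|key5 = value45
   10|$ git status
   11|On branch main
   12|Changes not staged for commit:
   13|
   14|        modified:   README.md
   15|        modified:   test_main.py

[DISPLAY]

$ echo "Hello, World!"                                                        
Hello, World!                                                                 
$ cat config.txt                                                              
key0 = value90                                                                
key1 = value13                                                                
key2 = value81                                                                
key3 = value15                                                                
key4 = value82                                                                
key5 = value45                                                                
$ git status                                                                  
On branch main                                                                
Changes not staged for commit:                                                
                                                                              
        modified:   README.md                                                 
        modified:   test_main.py                                              
$ █                                                                           
                                                                              
                                                                              
                                                                              
                                                                              
                                                                              
                                                                              
                                                                              
                                                                              
                                                                              
                                                                              
                                                                              
                                                                              
                                                                              
                                                                              
                                                                              
                                                                              


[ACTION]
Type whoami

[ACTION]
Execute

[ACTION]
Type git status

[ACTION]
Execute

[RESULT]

$ echo "Hello, World!"                                                        
Hello, World!                                                                 
$ cat config.txt                                                              
key0 = value90                                                                
key1 = value13                                                                
key2 = value81                                                                
key3 = value15                                                                
key4 = value82                                                                
key5 = value45                                                                
$ git status                                                                  
On branch main                                                                
Changes not staged for commit:                                                
                                                                              
        modified:   README.md                                                 
        modified:   test_main.py                                              
$ whoami                                                                      
bob                                                                           
$ git status                                                                  
On branch main                                                                
Changes not staged for commit:                                                
                                                                              
        modified:   README.md                                                 
$ █                                                                           
                                                                              
                                                                              
                                                                              
                                                                              
                                                                              
                                                                              
                                                                              
                                                                              
                                                                              


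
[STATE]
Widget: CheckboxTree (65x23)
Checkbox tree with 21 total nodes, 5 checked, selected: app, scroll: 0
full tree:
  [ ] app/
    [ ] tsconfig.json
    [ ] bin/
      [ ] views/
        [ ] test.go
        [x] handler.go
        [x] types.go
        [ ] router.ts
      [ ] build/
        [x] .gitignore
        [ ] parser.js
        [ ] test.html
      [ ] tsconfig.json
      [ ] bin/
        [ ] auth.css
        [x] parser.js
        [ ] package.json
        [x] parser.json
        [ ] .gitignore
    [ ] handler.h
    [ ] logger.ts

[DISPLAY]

>[-] app/                                                        
   [ ] tsconfig.json                                             
   [-] bin/                                                      
     [-] views/                                                  
       [ ] test.go                                               
       [x] handler.go                                            
       [x] types.go                                              
       [ ] router.ts                                             
     [-] build/                                                  
       [x] .gitignore                                            
       [ ] parser.js                                             
       [ ] test.html                                             
     [ ] tsconfig.json                                           
     [-] bin/                                                    
       [ ] auth.css                                              
       [x] parser.js                                             
       [ ] package.json                                          
       [x] parser.json                                           
       [ ] .gitignore                                            
   [ ] handler.h                                                 
   [ ] logger.ts                                                 
                                                                 
                                                                 


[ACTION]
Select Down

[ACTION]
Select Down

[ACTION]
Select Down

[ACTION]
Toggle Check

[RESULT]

 [-] app/                                                        
   [ ] tsconfig.json                                             
   [-] bin/                                                      
>    [x] views/                                                  
       [x] test.go                                               
       [x] handler.go                                            
       [x] types.go                                              
       [x] router.ts                                             
     [-] build/                                                  
       [x] .gitignore                                            
       [ ] parser.js                                             
       [ ] test.html                                             
     [ ] tsconfig.json                                           
     [-] bin/                                                    
       [ ] auth.css                                              
       [x] parser.js                                             
       [ ] package.json                                          
       [x] parser.json                                           
       [ ] .gitignore                                            
   [ ] handler.h                                                 
   [ ] logger.ts                                                 
                                                                 
                                                                 


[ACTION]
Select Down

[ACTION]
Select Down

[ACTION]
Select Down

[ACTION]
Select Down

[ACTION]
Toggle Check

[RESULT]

 [-] app/                                                        
   [ ] tsconfig.json                                             
   [-] bin/                                                      
     [-] views/                                                  
       [x] test.go                                               
       [x] handler.go                                            
       [x] types.go                                              
>      [ ] router.ts                                             
     [-] build/                                                  
       [x] .gitignore                                            
       [ ] parser.js                                             
       [ ] test.html                                             
     [ ] tsconfig.json                                           
     [-] bin/                                                    
       [ ] auth.css                                              
       [x] parser.js                                             
       [ ] package.json                                          
       [x] parser.json                                           
       [ ] .gitignore                                            
   [ ] handler.h                                                 
   [ ] logger.ts                                                 
                                                                 
                                                                 


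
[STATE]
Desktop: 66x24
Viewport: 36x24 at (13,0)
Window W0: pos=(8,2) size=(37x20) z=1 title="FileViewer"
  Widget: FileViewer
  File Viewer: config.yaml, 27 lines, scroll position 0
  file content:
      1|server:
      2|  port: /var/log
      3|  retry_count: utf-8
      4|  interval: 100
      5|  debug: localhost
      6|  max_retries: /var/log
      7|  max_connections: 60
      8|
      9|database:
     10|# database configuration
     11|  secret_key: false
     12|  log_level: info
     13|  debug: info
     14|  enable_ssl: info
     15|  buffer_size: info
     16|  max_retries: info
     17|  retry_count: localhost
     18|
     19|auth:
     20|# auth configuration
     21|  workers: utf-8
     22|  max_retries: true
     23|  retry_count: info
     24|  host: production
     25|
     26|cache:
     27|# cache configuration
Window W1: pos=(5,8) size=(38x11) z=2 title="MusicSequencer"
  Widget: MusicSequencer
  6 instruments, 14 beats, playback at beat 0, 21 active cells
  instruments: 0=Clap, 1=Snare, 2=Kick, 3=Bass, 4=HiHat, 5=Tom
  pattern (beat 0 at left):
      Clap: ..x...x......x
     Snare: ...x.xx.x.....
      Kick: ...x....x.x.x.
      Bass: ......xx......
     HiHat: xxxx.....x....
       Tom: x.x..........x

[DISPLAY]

                                    
                                    
━━━━━━━━━━━━━━━━━━━━━━━━━━━━━━━┓    
eViewer                        ┃    
───────────────────────────────┨    
er:                           ▲┃    
rt: /var/log                  █┃    
try_count: utf-8              ░┃    
━━━━━━━━━━━━━━━━━━━━━━━━━━━━━┓░┃    
equencer                     ┃░┃    
─────────────────────────────┨░┃    
1234567890123                ┃░┃    
·█···█······█                ┃░┃    
··█·██·█·····                ┃░┃    
··█····█·█·█·                ┃░┃    
·····██······                ┃░┃    
███·····█····                ┃░┃    
·█··········█                ┃░┃    
━━━━━━━━━━━━━━━━━━━━━━━━━━━━━┛░┃    
ffer_size: info               ░┃    
x_retries: info               ▼┃    
━━━━━━━━━━━━━━━━━━━━━━━━━━━━━━━┛    
                                    
                                    


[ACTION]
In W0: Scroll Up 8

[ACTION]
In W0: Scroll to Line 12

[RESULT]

                                    
                                    
━━━━━━━━━━━━━━━━━━━━━━━━━━━━━━━┓    
eViewer                        ┃    
───────────────────────────────┨    
g_level: info                 ▲┃    
bug: info                     ░┃    
able_ssl: info                ░┃    
━━━━━━━━━━━━━━━━━━━━━━━━━━━━━┓░┃    
equencer                     ┃░┃    
─────────────────────────────┨░┃    
1234567890123                ┃░┃    
·█···█······█                ┃░┃    
··█·██·█·····                ┃░┃    
··█····█·█·█·                ┃░┃    
·····██······                ┃░┃    
███·····█····                ┃░┃    
·█··········█                ┃░┃    
━━━━━━━━━━━━━━━━━━━━━━━━━━━━━┛░┃    
e:                            █┃    
che configuration             ▼┃    
━━━━━━━━━━━━━━━━━━━━━━━━━━━━━━━┛    
                                    
                                    


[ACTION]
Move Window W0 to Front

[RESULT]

                                    
                                    
━━━━━━━━━━━━━━━━━━━━━━━━━━━━━━━┓    
eViewer                        ┃    
───────────────────────────────┨    
g_level: info                 ▲┃    
bug: info                     ░┃    
able_ssl: info                ░┃    
ffer_size: info               ░┃    
x_retries: info               ░┃    
try_count: localhost          ░┃    
                              ░┃    
:                             ░┃    
th configuration              ░┃    
rkers: utf-8                  ░┃    
x_retries: true               ░┃    
try_count: info               ░┃    
st: production                ░┃    
                              ░┃    
e:                            █┃    
che configuration             ▼┃    
━━━━━━━━━━━━━━━━━━━━━━━━━━━━━━━┛    
                                    
                                    


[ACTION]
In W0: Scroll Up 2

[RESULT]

                                    
                                    
━━━━━━━━━━━━━━━━━━━━━━━━━━━━━━━┓    
eViewer                        ┃    
───────────────────────────────┨    
tabase configuration          ▲┃    
cret_key: false               ░┃    
g_level: info                 ░┃    
bug: info                     ░┃    
able_ssl: info                ░┃    
ffer_size: info               ░┃    
x_retries: info               ░┃    
try_count: localhost          ░┃    
                              ░┃    
:                             ░┃    
th configuration              ░┃    
rkers: utf-8                  ░┃    
x_retries: true               █┃    
try_count: info               ░┃    
st: production                ░┃    
                              ▼┃    
━━━━━━━━━━━━━━━━━━━━━━━━━━━━━━━┛    
                                    
                                    


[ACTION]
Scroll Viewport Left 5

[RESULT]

                                    
                                    
┏━━━━━━━━━━━━━━━━━━━━━━━━━━━━━━━━━━━
┃ FileViewer                        
┠───────────────────────────────────
┃# database configuration          ▲
┃  secret_key: false               ░
┃  log_level: info                 ░
┃  debug: info                     ░
┃  enable_ssl: info                ░
┃  buffer_size: info               ░
┃  max_retries: info               ░
┃  retry_count: localhost          ░
┃                                  ░
┃auth:                             ░
┃# auth configuration              ░
┃  workers: utf-8                  ░
┃  max_retries: true               █
┃  retry_count: info               ░
┃  host: production                ░
┃                                  ▼
┗━━━━━━━━━━━━━━━━━━━━━━━━━━━━━━━━━━━
                                    
                                    


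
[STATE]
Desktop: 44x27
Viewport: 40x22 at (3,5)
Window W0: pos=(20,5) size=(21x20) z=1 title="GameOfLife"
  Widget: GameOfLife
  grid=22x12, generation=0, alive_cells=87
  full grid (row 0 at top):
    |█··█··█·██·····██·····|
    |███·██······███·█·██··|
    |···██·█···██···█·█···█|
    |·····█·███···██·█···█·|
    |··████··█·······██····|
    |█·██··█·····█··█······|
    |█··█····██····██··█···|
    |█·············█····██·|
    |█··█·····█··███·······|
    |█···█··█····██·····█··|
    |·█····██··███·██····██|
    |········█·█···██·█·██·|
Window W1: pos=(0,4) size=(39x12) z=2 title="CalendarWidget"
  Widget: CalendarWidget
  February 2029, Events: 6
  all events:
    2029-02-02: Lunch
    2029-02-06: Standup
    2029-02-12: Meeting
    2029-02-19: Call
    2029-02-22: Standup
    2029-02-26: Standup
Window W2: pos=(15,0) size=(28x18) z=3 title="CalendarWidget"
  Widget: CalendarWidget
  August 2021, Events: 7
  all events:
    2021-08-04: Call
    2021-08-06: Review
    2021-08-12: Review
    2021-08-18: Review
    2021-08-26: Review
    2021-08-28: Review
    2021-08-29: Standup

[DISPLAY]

alendarWidge┃                   1      ┃
────────────┃ 2  3  4*  5  6*  7  8    ┃
          Fe┃ 9 10 11 12* 13 14 15     ┃
 Tu We Th Fr┃16 17 18* 19 20 21 22     ┃
        1  2┃23 24 25 26* 27 28* 29*   ┃
  6*  7  8  ┃30 31                     ┃
* 13 14 15 1┃                          ┃
* 20 21 22* ┃                          ┃
* 27 28     ┃                          ┃
            ┃                          ┃
━━━━━━━━━━━━┃                          ┃
            ┃                          ┃
            ┗━━━━━━━━━━━━━━━━━━━━━━━━━━┛
                 ┃···█··█····██·····█┃  
                 ┃█····██··███·██····┃  
                 ┃·······█·█···██·█·█┃  
                 ┃                   ┃  
                 ┃                   ┃  
                 ┃                   ┃  
                 ┗━━━━━━━━━━━━━━━━━━━┛  
                                        
                                        


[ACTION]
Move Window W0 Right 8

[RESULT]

alendarWidge┃                   1      ┃
────────────┃ 2  3  4*  5  6*  7  8    ┃
          Fe┃ 9 10 11 12* 13 14 15     ┃
 Tu We Th Fr┃16 17 18* 19 20 21 22     ┃
        1  2┃23 24 25 26* 27 28* 29*   ┃
  6*  7  8  ┃30 31                     ┃
* 13 14 15 1┃                          ┃
* 20 21 22* ┃                          ┃
* 27 28     ┃                          ┃
            ┃                          ┃
━━━━━━━━━━━━┃                          ┃
            ┃                          ┃
            ┗━━━━━━━━━━━━━━━━━━━━━━━━━━┛
                    ┃···█··█····██·····█
                    ┃█····██··███·██····
                    ┃·······█·█···██·█·█
                    ┃                   
                    ┃                   
                    ┃                   
                    ┗━━━━━━━━━━━━━━━━━━━
                                        
                                        


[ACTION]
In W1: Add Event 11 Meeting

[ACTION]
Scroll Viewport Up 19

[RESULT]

            ┏━━━━━━━━━━━━━━━━━━━━━━━━━━┓
            ┃ CalendarWidget           ┃
            ┠──────────────────────────┨
            ┃       August 2021        ┃
━━━━━━━━━━━━┃Mo Tu We Th Fr Sa Su      ┃
alendarWidge┃                   1      ┃
────────────┃ 2  3  4*  5  6*  7  8    ┃
          Fe┃ 9 10 11 12* 13 14 15     ┃
 Tu We Th Fr┃16 17 18* 19 20 21 22     ┃
        1  2┃23 24 25 26* 27 28* 29*   ┃
  6*  7  8  ┃30 31                     ┃
* 13 14 15 1┃                          ┃
* 20 21 22* ┃                          ┃
* 27 28     ┃                          ┃
            ┃                          ┃
━━━━━━━━━━━━┃                          ┃
            ┃                          ┃
            ┗━━━━━━━━━━━━━━━━━━━━━━━━━━┛
                    ┃···█··█····██·····█
                    ┃█····██··███·██····
                    ┃·······█·█···██·█·█
                    ┃                   


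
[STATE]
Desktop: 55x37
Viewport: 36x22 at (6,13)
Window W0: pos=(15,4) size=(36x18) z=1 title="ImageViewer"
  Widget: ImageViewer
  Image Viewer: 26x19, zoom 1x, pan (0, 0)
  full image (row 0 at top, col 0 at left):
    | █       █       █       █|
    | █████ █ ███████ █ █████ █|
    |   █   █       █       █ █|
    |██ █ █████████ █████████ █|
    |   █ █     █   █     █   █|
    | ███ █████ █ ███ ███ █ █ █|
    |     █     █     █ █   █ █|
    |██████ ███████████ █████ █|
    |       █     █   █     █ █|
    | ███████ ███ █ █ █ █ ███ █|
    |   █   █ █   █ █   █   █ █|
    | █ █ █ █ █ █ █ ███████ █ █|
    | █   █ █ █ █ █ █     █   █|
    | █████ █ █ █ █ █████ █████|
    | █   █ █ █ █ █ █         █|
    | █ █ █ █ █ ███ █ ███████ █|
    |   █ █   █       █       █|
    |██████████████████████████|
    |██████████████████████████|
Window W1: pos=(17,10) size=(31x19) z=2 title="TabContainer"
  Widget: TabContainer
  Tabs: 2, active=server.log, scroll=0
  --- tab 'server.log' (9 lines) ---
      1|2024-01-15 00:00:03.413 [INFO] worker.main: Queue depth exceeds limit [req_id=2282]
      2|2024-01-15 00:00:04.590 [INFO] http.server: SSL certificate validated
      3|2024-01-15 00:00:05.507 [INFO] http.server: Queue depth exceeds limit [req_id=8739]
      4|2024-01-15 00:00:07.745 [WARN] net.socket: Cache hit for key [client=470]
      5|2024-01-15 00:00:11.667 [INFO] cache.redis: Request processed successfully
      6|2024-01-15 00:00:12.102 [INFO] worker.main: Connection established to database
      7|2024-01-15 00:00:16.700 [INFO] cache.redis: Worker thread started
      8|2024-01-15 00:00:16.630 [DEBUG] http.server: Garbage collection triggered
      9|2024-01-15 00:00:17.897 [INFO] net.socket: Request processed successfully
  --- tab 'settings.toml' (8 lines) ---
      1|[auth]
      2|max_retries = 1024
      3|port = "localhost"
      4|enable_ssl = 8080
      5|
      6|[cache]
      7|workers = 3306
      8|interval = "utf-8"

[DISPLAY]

         ┃ ┃[server.log]│ settings.t
         ┃█┃────────────────────────
         ┃ ┃2024-01-15 00:00:03.413 
         ┃ ┃2024-01-15 00:00:04.590 
         ┃ ┃2024-01-15 00:00:05.507 
         ┃ ┃2024-01-15 00:00:07.745 
         ┃ ┃2024-01-15 00:00:11.667 
         ┃ ┃2024-01-15 00:00:12.102 
         ┗━┃2024-01-15 00:00:16.700 
           ┃2024-01-15 00:00:16.630 
           ┃2024-01-15 00:00:17.897 
           ┃                        
           ┃                        
           ┃                        
           ┃                        
           ┗━━━━━━━━━━━━━━━━━━━━━━━━
                                    
                                    
                                    
                                    
                                    
                                    


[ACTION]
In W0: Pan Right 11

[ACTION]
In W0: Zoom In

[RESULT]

         ┃█┃[server.log]│ settings.t
         ┃█┃────────────────────────
         ┃█┃2024-01-15 00:00:03.413 
         ┃█┃2024-01-15 00:00:04.590 
         ┃█┃2024-01-15 00:00:05.507 
         ┃█┃2024-01-15 00:00:07.745 
         ┃█┃2024-01-15 00:00:11.667 
         ┃█┃2024-01-15 00:00:12.102 
         ┗━┃2024-01-15 00:00:16.700 
           ┃2024-01-15 00:00:16.630 
           ┃2024-01-15 00:00:17.897 
           ┃                        
           ┃                        
           ┃                        
           ┃                        
           ┗━━━━━━━━━━━━━━━━━━━━━━━━
                                    
                                    
                                    
                                    
                                    
                                    


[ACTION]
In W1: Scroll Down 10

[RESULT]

         ┃█┃[server.log]│ settings.t
         ┃█┃────────────────────────
         ┃█┃2024-01-15 00:00:17.897 
         ┃█┃                        
         ┃█┃                        
         ┃█┃                        
         ┃█┃                        
         ┃█┃                        
         ┗━┃                        
           ┃                        
           ┃                        
           ┃                        
           ┃                        
           ┃                        
           ┃                        
           ┗━━━━━━━━━━━━━━━━━━━━━━━━
                                    
                                    
                                    
                                    
                                    
                                    


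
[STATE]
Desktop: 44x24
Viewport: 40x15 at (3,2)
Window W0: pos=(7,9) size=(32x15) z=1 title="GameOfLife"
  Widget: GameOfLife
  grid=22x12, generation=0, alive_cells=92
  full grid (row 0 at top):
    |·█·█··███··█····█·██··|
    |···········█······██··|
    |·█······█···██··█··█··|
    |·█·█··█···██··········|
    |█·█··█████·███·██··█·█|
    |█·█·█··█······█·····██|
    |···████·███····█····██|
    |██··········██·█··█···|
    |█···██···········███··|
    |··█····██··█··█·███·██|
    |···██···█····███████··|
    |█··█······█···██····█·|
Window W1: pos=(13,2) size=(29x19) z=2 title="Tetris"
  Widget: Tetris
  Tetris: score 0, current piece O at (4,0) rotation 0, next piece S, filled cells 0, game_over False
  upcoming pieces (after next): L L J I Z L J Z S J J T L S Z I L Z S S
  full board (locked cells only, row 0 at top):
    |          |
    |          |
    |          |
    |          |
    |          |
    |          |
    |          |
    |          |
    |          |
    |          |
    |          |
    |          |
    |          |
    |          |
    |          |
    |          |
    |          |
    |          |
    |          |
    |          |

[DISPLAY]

          ┏━━━━━━━━━━━━━━━━━━━━━━━━━━━┓ 
          ┃ Tetris                    ┃ 
          ┠───────────────────────────┨ 
          ┃          │Next:           ┃ 
          ┃          │ ░░             ┃ 
          ┃          │░░              ┃ 
          ┃          │                ┃ 
    ┏━━━━━┃          │                ┃ 
    ┃ Game┃          │                ┃ 
    ┠─────┃          │Score:          ┃ 
    ┃Gen: ┃          │0               ┃ 
    ┃·····┃          │                ┃ 
    ┃·█···┃          │                ┃ 
    ┃·█·█·┃          │                ┃ 
    ┃█·█··┃          │                ┃ 


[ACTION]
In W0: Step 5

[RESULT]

          ┏━━━━━━━━━━━━━━━━━━━━━━━━━━━┓ 
          ┃ Tetris                    ┃ 
          ┠───────────────────────────┨ 
          ┃          │Next:           ┃ 
          ┃          │ ░░             ┃ 
          ┃          │░░              ┃ 
          ┃          │                ┃ 
    ┏━━━━━┃          │                ┃ 
    ┃ Game┃          │                ┃ 
    ┠─────┃          │Score:          ┃ 
    ┃Gen: ┃          │0               ┃ 
    ┃·····┃          │                ┃ 
    ┃·····┃          │                ┃ 
    ┃·····┃          │                ┃ 
    ┃···█·┃          │                ┃ 


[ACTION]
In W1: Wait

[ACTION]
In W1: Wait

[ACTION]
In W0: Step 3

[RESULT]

          ┏━━━━━━━━━━━━━━━━━━━━━━━━━━━┓ 
          ┃ Tetris                    ┃ 
          ┠───────────────────────────┨ 
          ┃          │Next:           ┃ 
          ┃          │ ░░             ┃ 
          ┃          │░░              ┃ 
          ┃          │                ┃ 
    ┏━━━━━┃          │                ┃ 
    ┃ Game┃          │                ┃ 
    ┠─────┃          │Score:          ┃ 
    ┃Gen: ┃          │0               ┃ 
    ┃·····┃          │                ┃ 
    ┃·····┃          │                ┃ 
    ┃·····┃          │                ┃ 
    ┃·····┃          │                ┃ 


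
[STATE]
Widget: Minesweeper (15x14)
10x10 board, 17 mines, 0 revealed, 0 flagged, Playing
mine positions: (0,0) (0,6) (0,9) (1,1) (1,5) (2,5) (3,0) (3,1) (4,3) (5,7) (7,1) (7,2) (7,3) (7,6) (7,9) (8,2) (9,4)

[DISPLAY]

■■■■■■■■■■     
■■■■■■■■■■     
■■■■■■■■■■     
■■■■■■■■■■     
■■■■■■■■■■     
■■■■■■■■■■     
■■■■■■■■■■     
■■■■■■■■■■     
■■■■■■■■■■     
■■■■■■■■■■     
               
               
               
               


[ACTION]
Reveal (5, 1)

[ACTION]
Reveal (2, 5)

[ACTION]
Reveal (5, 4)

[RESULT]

✹■■■■■✹■■✹     
■✹■■■✹■■■■     
■■■■■✹■■■■     
✹✹■■■■■■■■     
222✹■■■■■■     
  1■■■■✹■■     
123■■■■■■■     
■✹✹✹■■✹■■✹     
■■✹■■■■■■■     
■■■■✹■■■■■     
               
               
               
               


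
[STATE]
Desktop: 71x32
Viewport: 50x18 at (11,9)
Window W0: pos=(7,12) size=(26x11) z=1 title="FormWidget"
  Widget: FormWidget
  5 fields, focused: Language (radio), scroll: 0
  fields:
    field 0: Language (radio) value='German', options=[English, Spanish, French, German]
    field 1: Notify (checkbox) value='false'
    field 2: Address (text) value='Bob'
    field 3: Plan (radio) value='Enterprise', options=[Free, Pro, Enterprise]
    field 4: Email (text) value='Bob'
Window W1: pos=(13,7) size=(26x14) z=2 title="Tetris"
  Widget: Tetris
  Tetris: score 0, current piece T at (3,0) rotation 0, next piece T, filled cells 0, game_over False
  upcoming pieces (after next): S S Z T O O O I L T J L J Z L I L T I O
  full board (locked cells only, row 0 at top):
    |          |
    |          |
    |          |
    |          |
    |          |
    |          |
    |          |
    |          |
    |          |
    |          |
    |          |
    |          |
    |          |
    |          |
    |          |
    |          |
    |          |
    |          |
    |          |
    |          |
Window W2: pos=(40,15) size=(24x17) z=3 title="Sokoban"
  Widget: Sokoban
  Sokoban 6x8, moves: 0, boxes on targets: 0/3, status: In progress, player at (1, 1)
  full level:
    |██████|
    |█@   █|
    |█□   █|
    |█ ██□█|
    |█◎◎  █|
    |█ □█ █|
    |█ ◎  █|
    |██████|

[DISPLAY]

  ┠────────────────────────┨                      
  ┃          │Next:        ┃                      
  ┃          │ ▒           ┃                      
━━┃          │▒▒▒          ┃                      
rm┃          │             ┃                      
──┃          │             ┃                      
an┃          │             ┃ ┏━━━━━━━━━━━━━━━━━━━━
ot┃          │Score:       ┃ ┃ Sokoban            
dd┃          │0            ┃ ┠────────────────────
la┃          │             ┃ ┃██████              
ma┃          │             ┃ ┃█@   █              
  ┗━━━━━━━━━━━━━━━━━━━━━━━━┛ ┃█□   █              
                     ┃       ┃█ ██□█              
━━━━━━━━━━━━━━━━━━━━━┛       ┃█◎◎  █              
                             ┃█ □█ █              
                             ┃█ ◎  █              
                             ┃██████              
                             ┃Moves: 0  0/3       


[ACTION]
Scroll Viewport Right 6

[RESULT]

─────────────────────┨                            
       │Next:        ┃                            
       │ ▒           ┃                            
       │▒▒▒          ┃                            
       │             ┃                            
       │             ┃                            
       │             ┃ ┏━━━━━━━━━━━━━━━━━━━━━━┓   
       │Score:       ┃ ┃ Sokoban              ┃   
       │0            ┃ ┠──────────────────────┨   
       │             ┃ ┃██████                ┃   
       │             ┃ ┃█@   █                ┃   
━━━━━━━━━━━━━━━━━━━━━┛ ┃█□   █                ┃   
               ┃       ┃█ ██□█                ┃   
━━━━━━━━━━━━━━━┛       ┃█◎◎  █                ┃   
                       ┃█ □█ █                ┃   
                       ┃█ ◎  █                ┃   
                       ┃██████                ┃   
                       ┃Moves: 0  0/3         ┃   


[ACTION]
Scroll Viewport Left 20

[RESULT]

             ┠────────────────────────┨           
             ┃          │Next:        ┃           
             ┃          │ ▒           ┃           
       ┏━━━━━┃          │▒▒▒          ┃           
       ┃ Form┃          │             ┃           
       ┠─────┃          │             ┃           
       ┃> Lan┃          │             ┃ ┏━━━━━━━━━
       ┃  Not┃          │Score:       ┃ ┃ Sokoban 
       ┃  Add┃          │0            ┃ ┠─────────
       ┃  Pla┃          │             ┃ ┃██████   
       ┃  Ema┃          │             ┃ ┃█@   █   
       ┃     ┗━━━━━━━━━━━━━━━━━━━━━━━━┛ ┃█□   █   
       ┃                        ┃       ┃█ ██□█   
       ┗━━━━━━━━━━━━━━━━━━━━━━━━┛       ┃█◎◎  █   
                                        ┃█ □█ █   
                                        ┃█ ◎  █   
                                        ┃██████   
                                        ┃Moves: 0 


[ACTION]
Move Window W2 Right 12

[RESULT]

             ┠────────────────────────┨           
             ┃          │Next:        ┃           
             ┃          │ ▒           ┃           
       ┏━━━━━┃          │▒▒▒          ┃           
       ┃ Form┃          │             ┃           
       ┠─────┃          │             ┃           
       ┃> Lan┃          │             ┃        ┏━━
       ┃  Not┃          │Score:       ┃        ┃ S
       ┃  Add┃          │0            ┃        ┠──
       ┃  Pla┃          │             ┃        ┃██
       ┃  Ema┃          │             ┃        ┃█@
       ┃     ┗━━━━━━━━━━━━━━━━━━━━━━━━┛        ┃█□
       ┃                        ┃              ┃█ 
       ┗━━━━━━━━━━━━━━━━━━━━━━━━┛              ┃█◎
                                               ┃█ 
                                               ┃█ 
                                               ┃██
                                               ┃Mo


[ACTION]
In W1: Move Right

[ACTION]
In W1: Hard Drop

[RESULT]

             ┠────────────────────────┨           
             ┃          │Next:        ┃           
             ┃          │ ░░          ┃           
       ┏━━━━━┃          │░░           ┃           
       ┃ Form┃          │             ┃           
       ┠─────┃          │             ┃           
       ┃> Lan┃          │             ┃        ┏━━
       ┃  Not┃          │Score:       ┃        ┃ S
       ┃  Add┃          │0            ┃        ┠──
       ┃  Pla┃     ▒    │             ┃        ┃██
       ┃  Ema┃    ▒▒▒   │             ┃        ┃█@
       ┃     ┗━━━━━━━━━━━━━━━━━━━━━━━━┛        ┃█□
       ┃                        ┃              ┃█ 
       ┗━━━━━━━━━━━━━━━━━━━━━━━━┛              ┃█◎
                                               ┃█ 
                                               ┃█ 
                                               ┃██
                                               ┃Mo
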